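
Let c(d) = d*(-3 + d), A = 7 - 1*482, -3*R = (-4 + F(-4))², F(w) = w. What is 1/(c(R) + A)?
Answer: 9/397 ≈ 0.022670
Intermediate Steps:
R = -64/3 (R = -(-4 - 4)²/3 = -⅓*(-8)² = -⅓*64 = -64/3 ≈ -21.333)
A = -475 (A = 7 - 482 = -475)
1/(c(R) + A) = 1/(-64*(-3 - 64/3)/3 - 475) = 1/(-64/3*(-73/3) - 475) = 1/(4672/9 - 475) = 1/(397/9) = 9/397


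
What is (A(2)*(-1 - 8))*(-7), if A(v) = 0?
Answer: 0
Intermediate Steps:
(A(2)*(-1 - 8))*(-7) = (0*(-1 - 8))*(-7) = (0*(-9))*(-7) = 0*(-7) = 0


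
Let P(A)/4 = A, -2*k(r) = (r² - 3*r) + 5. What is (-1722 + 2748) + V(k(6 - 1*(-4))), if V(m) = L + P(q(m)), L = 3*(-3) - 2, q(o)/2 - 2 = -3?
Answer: 1007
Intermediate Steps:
q(o) = -2 (q(o) = 4 + 2*(-3) = 4 - 6 = -2)
L = -11 (L = -9 - 2 = -11)
k(r) = -5/2 - r²/2 + 3*r/2 (k(r) = -((r² - 3*r) + 5)/2 = -(5 + r² - 3*r)/2 = -5/2 - r²/2 + 3*r/2)
P(A) = 4*A
V(m) = -19 (V(m) = -11 + 4*(-2) = -11 - 8 = -19)
(-1722 + 2748) + V(k(6 - 1*(-4))) = (-1722 + 2748) - 19 = 1026 - 19 = 1007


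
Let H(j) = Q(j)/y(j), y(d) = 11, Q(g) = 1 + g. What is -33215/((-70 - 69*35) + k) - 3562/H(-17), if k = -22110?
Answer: 96421273/39352 ≈ 2450.2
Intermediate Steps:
H(j) = 1/11 + j/11 (H(j) = (1 + j)/11 = (1 + j)*(1/11) = 1/11 + j/11)
-33215/((-70 - 69*35) + k) - 3562/H(-17) = -33215/((-70 - 69*35) - 22110) - 3562/(1/11 + (1/11)*(-17)) = -33215/((-70 - 2415) - 22110) - 3562/(1/11 - 17/11) = -33215/(-2485 - 22110) - 3562/(-16/11) = -33215/(-24595) - 3562*(-11/16) = -33215*(-1/24595) + 19591/8 = 6643/4919 + 19591/8 = 96421273/39352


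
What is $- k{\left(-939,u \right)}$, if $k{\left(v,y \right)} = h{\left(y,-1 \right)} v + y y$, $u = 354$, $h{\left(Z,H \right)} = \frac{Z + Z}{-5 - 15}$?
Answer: $- \frac{792783}{5} \approx -1.5856 \cdot 10^{5}$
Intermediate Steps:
$h{\left(Z,H \right)} = - \frac{Z}{10}$ ($h{\left(Z,H \right)} = \frac{2 Z}{-20} = 2 Z \left(- \frac{1}{20}\right) = - \frac{Z}{10}$)
$k{\left(v,y \right)} = y^{2} - \frac{v y}{10}$ ($k{\left(v,y \right)} = - \frac{y}{10} v + y y = - \frac{v y}{10} + y^{2} = y^{2} - \frac{v y}{10}$)
$- k{\left(-939,u \right)} = - \frac{354 \left(\left(-1\right) \left(-939\right) + 10 \cdot 354\right)}{10} = - \frac{354 \left(939 + 3540\right)}{10} = - \frac{354 \cdot 4479}{10} = \left(-1\right) \frac{792783}{5} = - \frac{792783}{5}$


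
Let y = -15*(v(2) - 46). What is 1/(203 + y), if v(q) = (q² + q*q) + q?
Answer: 1/743 ≈ 0.0013459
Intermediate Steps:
v(q) = q + 2*q² (v(q) = (q² + q²) + q = 2*q² + q = q + 2*q²)
y = 540 (y = -15*(2*(1 + 2*2) - 46) = -15*(2*(1 + 4) - 46) = -15*(2*5 - 46) = -15*(10 - 46) = -15*(-36) = 540)
1/(203 + y) = 1/(203 + 540) = 1/743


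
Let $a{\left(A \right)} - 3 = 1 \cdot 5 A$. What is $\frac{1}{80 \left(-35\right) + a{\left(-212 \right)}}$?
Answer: $- \frac{1}{3857} \approx -0.00025927$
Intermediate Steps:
$a{\left(A \right)} = 3 + 5 A$ ($a{\left(A \right)} = 3 + 1 \cdot 5 A = 3 + 5 A$)
$\frac{1}{80 \left(-35\right) + a{\left(-212 \right)}} = \frac{1}{80 \left(-35\right) + \left(3 + 5 \left(-212\right)\right)} = \frac{1}{-2800 + \left(3 - 1060\right)} = \frac{1}{-2800 - 1057} = \frac{1}{-3857} = - \frac{1}{3857}$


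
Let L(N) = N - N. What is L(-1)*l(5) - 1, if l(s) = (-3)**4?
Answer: -1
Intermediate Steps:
L(N) = 0
l(s) = 81
L(-1)*l(5) - 1 = 0*81 - 1 = 0 - 1 = -1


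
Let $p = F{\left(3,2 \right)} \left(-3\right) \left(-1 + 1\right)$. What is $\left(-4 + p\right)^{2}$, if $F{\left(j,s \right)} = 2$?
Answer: $16$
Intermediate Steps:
$p = 0$ ($p = 2 \left(-3\right) \left(-1 + 1\right) = \left(-6\right) 0 = 0$)
$\left(-4 + p\right)^{2} = \left(-4 + 0\right)^{2} = \left(-4\right)^{2} = 16$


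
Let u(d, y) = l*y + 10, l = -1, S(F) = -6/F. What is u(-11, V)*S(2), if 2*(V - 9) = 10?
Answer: 12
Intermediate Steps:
V = 14 (V = 9 + (½)*10 = 9 + 5 = 14)
u(d, y) = 10 - y (u(d, y) = -y + 10 = 10 - y)
u(-11, V)*S(2) = (10 - 1*14)*(-6/2) = (10 - 14)*(-6*½) = -4*(-3) = 12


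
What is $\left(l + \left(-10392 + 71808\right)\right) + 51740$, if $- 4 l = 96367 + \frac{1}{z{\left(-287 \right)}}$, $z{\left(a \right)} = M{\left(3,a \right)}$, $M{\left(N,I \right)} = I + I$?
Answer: $\frac{204491519}{2296} \approx 89064.0$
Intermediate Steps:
$M{\left(N,I \right)} = 2 I$
$z{\left(a \right)} = 2 a$
$l = - \frac{55314657}{2296}$ ($l = - \frac{96367 + \frac{1}{2 \left(-287\right)}}{4} = - \frac{96367 + \frac{1}{-574}}{4} = - \frac{96367 - \frac{1}{574}}{4} = \left(- \frac{1}{4}\right) \frac{55314657}{574} = - \frac{55314657}{2296} \approx -24092.0$)
$\left(l + \left(-10392 + 71808\right)\right) + 51740 = \left(- \frac{55314657}{2296} + \left(-10392 + 71808\right)\right) + 51740 = \left(- \frac{55314657}{2296} + 61416\right) + 51740 = \frac{85696479}{2296} + 51740 = \frac{204491519}{2296}$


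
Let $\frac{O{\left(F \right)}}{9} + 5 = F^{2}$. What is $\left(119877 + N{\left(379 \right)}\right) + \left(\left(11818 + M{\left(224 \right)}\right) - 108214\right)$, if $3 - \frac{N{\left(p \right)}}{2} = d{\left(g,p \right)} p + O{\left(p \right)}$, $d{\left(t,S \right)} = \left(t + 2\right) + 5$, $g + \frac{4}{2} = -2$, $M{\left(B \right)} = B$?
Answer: $-2564011$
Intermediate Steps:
$O{\left(F \right)} = -45 + 9 F^{2}$
$g = -4$ ($g = -2 - 2 = -4$)
$d{\left(t,S \right)} = 7 + t$ ($d{\left(t,S \right)} = \left(2 + t\right) + 5 = 7 + t$)
$N{\left(p \right)} = 96 - 18 p^{2} - 6 p$ ($N{\left(p \right)} = 6 - 2 \left(\left(7 - 4\right) p + \left(-45 + 9 p^{2}\right)\right) = 6 - 2 \left(3 p + \left(-45 + 9 p^{2}\right)\right) = 6 - 2 \left(-45 + 3 p + 9 p^{2}\right) = 6 - \left(-90 + 6 p + 18 p^{2}\right) = 96 - 18 p^{2} - 6 p$)
$\left(119877 + N{\left(379 \right)}\right) + \left(\left(11818 + M{\left(224 \right)}\right) - 108214\right) = \left(119877 - \left(2178 + 2585538\right)\right) + \left(\left(11818 + 224\right) - 108214\right) = \left(119877 - 2587716\right) + \left(12042 - 108214\right) = \left(119877 - 2587716\right) - 96172 = -2467839 - 96172 = -2564011$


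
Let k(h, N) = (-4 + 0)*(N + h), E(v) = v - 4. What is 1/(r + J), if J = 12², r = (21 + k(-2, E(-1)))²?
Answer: 1/2545 ≈ 0.00039293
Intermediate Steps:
E(v) = -4 + v
k(h, N) = -4*N - 4*h (k(h, N) = -4*(N + h) = -4*N - 4*h)
r = 2401 (r = (21 + (-4*(-4 - 1) - 4*(-2)))² = (21 + (-4*(-5) + 8))² = (21 + (20 + 8))² = (21 + 28)² = 49² = 2401)
J = 144
1/(r + J) = 1/(2401 + 144) = 1/2545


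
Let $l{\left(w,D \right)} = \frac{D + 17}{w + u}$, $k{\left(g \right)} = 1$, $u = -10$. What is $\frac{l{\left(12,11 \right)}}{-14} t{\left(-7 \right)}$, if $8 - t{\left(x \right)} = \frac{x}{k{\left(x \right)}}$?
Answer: $-15$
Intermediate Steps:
$l{\left(w,D \right)} = \frac{17 + D}{-10 + w}$ ($l{\left(w,D \right)} = \frac{D + 17}{w - 10} = \frac{17 + D}{-10 + w}$)
$t{\left(x \right)} = 8 - x$ ($t{\left(x \right)} = 8 - \frac{x}{1} = 8 - x 1 = 8 - x$)
$\frac{l{\left(12,11 \right)}}{-14} t{\left(-7 \right)} = \frac{\frac{1}{-10 + 12} \left(17 + 11\right)}{-14} \left(8 - -7\right) = \frac{1}{2} \cdot 28 \left(- \frac{1}{14}\right) \left(8 + 7\right) = \frac{1}{2} \cdot 28 \left(- \frac{1}{14}\right) 15 = 14 \left(- \frac{1}{14}\right) 15 = \left(-1\right) 15 = -15$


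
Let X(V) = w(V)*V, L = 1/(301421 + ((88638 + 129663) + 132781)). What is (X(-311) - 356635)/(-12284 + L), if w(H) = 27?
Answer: 238184475096/8015346851 ≈ 29.716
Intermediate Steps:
L = 1/652503 (L = 1/(301421 + (218301 + 132781)) = 1/(301421 + 351082) = 1/652503 ≈ 1.5326e-6)
X(V) = 27*V
(X(-311) - 356635)/(-12284 + L) = (27*(-311) - 356635)/(-12284 + 1/652503) = (-8397 - 356635)/(-8015346851/652503) = -365032*(-652503/8015346851) = 238184475096/8015346851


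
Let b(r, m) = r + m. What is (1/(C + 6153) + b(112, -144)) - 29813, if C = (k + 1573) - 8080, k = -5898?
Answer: -186590941/6252 ≈ -29845.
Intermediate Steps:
C = -12405 (C = (-5898 + 1573) - 8080 = -4325 - 8080 = -12405)
b(r, m) = m + r
(1/(C + 6153) + b(112, -144)) - 29813 = (1/(-12405 + 6153) + (-144 + 112)) - 29813 = (1/(-6252) - 32) - 29813 = (-1/6252 - 32) - 29813 = -200065/6252 - 29813 = -186590941/6252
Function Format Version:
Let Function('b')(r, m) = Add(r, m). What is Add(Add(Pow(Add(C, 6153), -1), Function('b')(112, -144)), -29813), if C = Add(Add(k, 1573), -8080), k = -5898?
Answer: Rational(-186590941, 6252) ≈ -29845.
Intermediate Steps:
C = -12405 (C = Add(Add(-5898, 1573), -8080) = Add(-4325, -8080) = -12405)
Function('b')(r, m) = Add(m, r)
Add(Add(Pow(Add(C, 6153), -1), Function('b')(112, -144)), -29813) = Add(Add(Pow(Add(-12405, 6153), -1), Add(-144, 112)), -29813) = Add(Add(Pow(-6252, -1), -32), -29813) = Add(Add(Rational(-1, 6252), -32), -29813) = Add(Rational(-200065, 6252), -29813) = Rational(-186590941, 6252)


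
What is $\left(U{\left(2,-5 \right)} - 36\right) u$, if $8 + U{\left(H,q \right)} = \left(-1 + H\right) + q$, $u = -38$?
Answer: $1824$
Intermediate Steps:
$U{\left(H,q \right)} = -9 + H + q$ ($U{\left(H,q \right)} = -8 + \left(\left(-1 + H\right) + q\right) = -8 + \left(-1 + H + q\right) = -9 + H + q$)
$\left(U{\left(2,-5 \right)} - 36\right) u = \left(\left(-9 + 2 - 5\right) - 36\right) \left(-38\right) = \left(-12 - 36\right) \left(-38\right) = \left(-48\right) \left(-38\right) = 1824$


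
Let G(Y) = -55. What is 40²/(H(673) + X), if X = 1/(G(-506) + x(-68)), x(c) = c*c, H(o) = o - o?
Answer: 7310400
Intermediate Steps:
H(o) = 0
x(c) = c²
X = 1/4569 (X = 1/(-55 + (-68)²) = 1/(-55 + 4624) = 1/4569 ≈ 0.00021887)
40²/(H(673) + X) = 40²/(0 + 1/4569) = 1600/(1/4569) = 1600*4569 = 7310400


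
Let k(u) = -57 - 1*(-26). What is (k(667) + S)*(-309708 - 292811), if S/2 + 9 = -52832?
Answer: 63694091047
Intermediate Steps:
S = -105682 (S = -18 + 2*(-52832) = -18 - 105664 = -105682)
k(u) = -31 (k(u) = -57 + 26 = -31)
(k(667) + S)*(-309708 - 292811) = (-31 - 105682)*(-309708 - 292811) = -105713*(-602519) = 63694091047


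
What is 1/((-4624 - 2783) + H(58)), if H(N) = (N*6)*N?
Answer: 1/12777 ≈ 7.8266e-5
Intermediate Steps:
H(N) = 6*N² (H(N) = (6*N)*N = 6*N²)
1/((-4624 - 2783) + H(58)) = 1/((-4624 - 2783) + 6*58²) = 1/(-7407 + 6*3364) = 1/(-7407 + 20184) = 1/12777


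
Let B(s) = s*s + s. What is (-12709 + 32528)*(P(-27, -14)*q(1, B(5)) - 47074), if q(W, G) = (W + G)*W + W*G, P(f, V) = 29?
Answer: -897899795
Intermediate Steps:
B(s) = s + s² (B(s) = s² + s = s + s²)
q(W, G) = G*W + W*(G + W) (q(W, G) = (G + W)*W + G*W = W*(G + W) + G*W = G*W + W*(G + W))
(-12709 + 32528)*(P(-27, -14)*q(1, B(5)) - 47074) = (-12709 + 32528)*(29*(1*(1 + 2*(5*(1 + 5)))) - 47074) = 19819*(29*(1*(1 + 2*(5*6))) - 47074) = 19819*(29*(1*(1 + 2*30)) - 47074) = 19819*(29*(1*(1 + 60)) - 47074) = 19819*(29*(1*61) - 47074) = 19819*(29*61 - 47074) = 19819*(1769 - 47074) = 19819*(-45305) = -897899795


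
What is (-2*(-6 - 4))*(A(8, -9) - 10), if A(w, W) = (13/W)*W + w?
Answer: 220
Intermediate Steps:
A(w, W) = 13 + w
(-2*(-6 - 4))*(A(8, -9) - 10) = (-2*(-6 - 4))*((13 + 8) - 10) = (-2*(-10))*(21 - 10) = 20*11 = 220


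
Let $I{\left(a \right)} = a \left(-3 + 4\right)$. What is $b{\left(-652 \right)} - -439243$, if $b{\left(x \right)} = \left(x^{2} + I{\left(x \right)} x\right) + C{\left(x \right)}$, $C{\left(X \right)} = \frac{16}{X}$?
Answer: $\frac{210180509}{163} \approx 1.2895 \cdot 10^{6}$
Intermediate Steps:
$I{\left(a \right)} = a$ ($I{\left(a \right)} = a 1 = a$)
$b{\left(x \right)} = 2 x^{2} + \frac{16}{x}$ ($b{\left(x \right)} = \left(x^{2} + x x\right) + \frac{16}{x} = \left(x^{2} + x^{2}\right) + \frac{16}{x} = 2 x^{2} + \frac{16}{x}$)
$b{\left(-652 \right)} - -439243 = \frac{2 \left(8 + \left(-652\right)^{3}\right)}{-652} - -439243 = 2 \left(- \frac{1}{652}\right) \left(8 - 277167808\right) + 439243 = 2 \left(- \frac{1}{652}\right) \left(-277167800\right) + 439243 = \frac{138583900}{163} + 439243 = \frac{210180509}{163}$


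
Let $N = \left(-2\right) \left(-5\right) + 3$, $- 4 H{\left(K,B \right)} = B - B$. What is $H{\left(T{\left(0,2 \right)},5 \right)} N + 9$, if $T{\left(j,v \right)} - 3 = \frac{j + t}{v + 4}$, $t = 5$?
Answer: $9$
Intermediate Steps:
$T{\left(j,v \right)} = 3 + \frac{5 + j}{4 + v}$ ($T{\left(j,v \right)} = 3 + \frac{j + 5}{v + 4} = 3 + \frac{5 + j}{4 + v}$)
$H{\left(K,B \right)} = 0$ ($H{\left(K,B \right)} = - \frac{B - B}{4} = \left(- \frac{1}{4}\right) 0 = 0$)
$N = 13$ ($N = 10 + 3 = 13$)
$H{\left(T{\left(0,2 \right)},5 \right)} N + 9 = 0 \cdot 13 + 9 = 0 + 9 = 9$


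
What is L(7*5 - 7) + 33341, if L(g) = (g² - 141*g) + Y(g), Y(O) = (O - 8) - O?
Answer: 30169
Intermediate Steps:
Y(O) = -8 (Y(O) = (-8 + O) - O = -8)
L(g) = -8 + g² - 141*g (L(g) = (g² - 141*g) - 8 = -8 + g² - 141*g)
L(7*5 - 7) + 33341 = (-8 + (7*5 - 7)² - 141*(7*5 - 7)) + 33341 = (-8 + (35 - 7)² - 141*(35 - 7)) + 33341 = (-8 + 28² - 141*28) + 33341 = (-8 + 784 - 3948) + 33341 = -3172 + 33341 = 30169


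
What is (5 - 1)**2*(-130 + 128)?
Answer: -32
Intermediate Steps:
(5 - 1)**2*(-130 + 128) = 4**2*(-2) = 16*(-2) = -32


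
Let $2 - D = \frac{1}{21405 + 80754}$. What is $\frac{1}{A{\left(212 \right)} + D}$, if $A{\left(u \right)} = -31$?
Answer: $- \frac{102159}{2962612} \approx -0.034483$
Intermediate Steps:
$D = \frac{204317}{102159}$ ($D = 2 - \frac{1}{21405 + 80754} = 2 - \frac{1}{102159} = \frac{204317}{102159} \approx 2.0$)
$\frac{1}{A{\left(212 \right)} + D} = \frac{1}{-31 + \frac{204317}{102159}} = \frac{1}{- \frac{2962612}{102159}} = - \frac{102159}{2962612}$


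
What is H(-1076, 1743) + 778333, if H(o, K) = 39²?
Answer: 779854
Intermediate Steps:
H(o, K) = 1521
H(-1076, 1743) + 778333 = 1521 + 778333 = 779854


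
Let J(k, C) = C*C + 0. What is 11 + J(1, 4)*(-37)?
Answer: -581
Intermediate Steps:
J(k, C) = C² (J(k, C) = C² + 0 = C²)
11 + J(1, 4)*(-37) = 11 + 4²*(-37) = 11 + 16*(-37) = 11 - 592 = -581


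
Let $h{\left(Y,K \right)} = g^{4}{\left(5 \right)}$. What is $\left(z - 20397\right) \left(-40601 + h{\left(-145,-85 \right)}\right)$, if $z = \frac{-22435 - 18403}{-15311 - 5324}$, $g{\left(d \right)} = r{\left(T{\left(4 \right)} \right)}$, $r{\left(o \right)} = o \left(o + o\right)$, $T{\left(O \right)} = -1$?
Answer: $\frac{3416049653069}{4127} \approx 8.2773 \cdot 10^{8}$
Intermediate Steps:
$r{\left(o \right)} = 2 o^{2}$ ($r{\left(o \right)} = o 2 o = 2 o^{2}$)
$g{\left(d \right)} = 2$ ($g{\left(d \right)} = 2 \left(-1\right)^{2} = 2 \cdot 1 = 2$)
$h{\left(Y,K \right)} = 16$ ($h{\left(Y,K \right)} = 2^{4} = 16$)
$z = \frac{40838}{20635}$ ($z = - \frac{40838}{-20635} = \left(-40838\right) \left(- \frac{1}{20635}\right) = \frac{40838}{20635} \approx 1.9791$)
$\left(z - 20397\right) \left(-40601 + h{\left(-145,-85 \right)}\right) = \left(\frac{40838}{20635} - 20397\right) \left(-40601 + 16\right) = \left(- \frac{420851257}{20635}\right) \left(-40585\right) = \frac{3416049653069}{4127}$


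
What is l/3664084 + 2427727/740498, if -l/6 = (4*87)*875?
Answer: 1885626452767/678311718458 ≈ 2.7799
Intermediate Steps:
l = -1827000 (l = -6*4*87*875 = -2088*875 = -6*304500 = -1827000)
l/3664084 + 2427727/740498 = -1827000/3664084 + 2427727/740498 = -1827000*1/3664084 + 2427727*(1/740498) = -456750/916021 + 2427727/740498 = 1885626452767/678311718458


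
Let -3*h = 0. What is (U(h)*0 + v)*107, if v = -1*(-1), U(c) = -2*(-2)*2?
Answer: 107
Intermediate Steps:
h = 0 (h = -1/3*0 = 0)
U(c) = 8 (U(c) = 4*2 = 8)
v = 1
(U(h)*0 + v)*107 = (8*0 + 1)*107 = (0 + 1)*107 = 1*107 = 107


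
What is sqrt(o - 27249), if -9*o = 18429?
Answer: I*sqrt(263670)/3 ≈ 171.16*I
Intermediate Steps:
o = -6143/3 (o = -1/9*18429 = -6143/3 ≈ -2047.7)
sqrt(o - 27249) = sqrt(-6143/3 - 27249) = sqrt(-87890/3) = I*sqrt(263670)/3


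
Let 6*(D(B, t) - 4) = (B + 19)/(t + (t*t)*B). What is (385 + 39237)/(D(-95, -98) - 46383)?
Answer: -27115652487/31739862862 ≈ -0.85431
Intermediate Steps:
D(B, t) = 4 + (19 + B)/(6*(t + B*t²)) (D(B, t) = 4 + ((B + 19)/(t + (t*t)*B))/6 = 4 + ((19 + B)/(t + t²*B))/6 = 4 + ((19 + B)/(t + B*t²))/6 = 4 + (19 + B)/(6*(t + B*t²)))
(385 + 39237)/(D(-95, -98) - 46383) = (385 + 39237)/((⅙)*(19 - 95 + 24*(-98) + 24*(-95)*(-98)²)/(-98*(1 - 95*(-98))) - 46383) = 39622/((⅙)*(-1/98)*(19 - 95 - 2352 + 24*(-95)*9604)/(1 + 9310) - 46383) = 39622/((⅙)*(-1/98)*(19 - 95 - 2352 - 21897120)/9311 - 46383) = 39622/((⅙)*(-1/98)*(1/9311)*(-21899548) - 46383) = 39622/(5474887/1368717 - 46383) = 39622/(-63479725724/1368717) = 39622*(-1368717/63479725724) = -27115652487/31739862862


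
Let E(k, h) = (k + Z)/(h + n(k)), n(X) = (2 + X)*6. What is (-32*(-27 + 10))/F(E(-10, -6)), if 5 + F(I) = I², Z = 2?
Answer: -396576/3629 ≈ -109.28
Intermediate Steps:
n(X) = 12 + 6*X
E(k, h) = (2 + k)/(12 + h + 6*k) (E(k, h) = (k + 2)/(h + (12 + 6*k)) = (2 + k)/(12 + h + 6*k))
F(I) = -5 + I²
(-32*(-27 + 10))/F(E(-10, -6)) = (-32*(-27 + 10))/(-5 + ((2 - 10)/(12 - 6 + 6*(-10)))²) = (-32*(-17))/(-5 + (-8/(12 - 6 - 60))²) = 544/(-5 + (-8/(-54))²) = 544/(-5 + (-1/54*(-8))²) = 544/(-5 + (4/27)²) = 544/(-5 + 16/729) = 544/(-3629/729) = 544*(-729/3629) = -396576/3629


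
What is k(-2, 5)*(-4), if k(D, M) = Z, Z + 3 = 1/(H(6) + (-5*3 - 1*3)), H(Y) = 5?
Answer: 160/13 ≈ 12.308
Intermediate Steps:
Z = -40/13 (Z = -3 + 1/(5 + (-5*3 - 1*3)) = -3 + 1/(5 + (-15 - 3)) = -3 + 1/(5 - 18) = -3 + 1/(-13) = -3 - 1/13 = -40/13 ≈ -3.0769)
k(D, M) = -40/13
k(-2, 5)*(-4) = -40/13*(-4) = 160/13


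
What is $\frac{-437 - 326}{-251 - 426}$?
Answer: $\frac{763}{677} \approx 1.127$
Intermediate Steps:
$\frac{-437 - 326}{-251 - 426} = - \frac{763}{-677} = \left(-763\right) \left(- \frac{1}{677}\right) = \frac{763}{677}$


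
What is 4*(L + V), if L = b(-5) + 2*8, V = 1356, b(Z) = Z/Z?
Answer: 5492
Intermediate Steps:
b(Z) = 1
L = 17 (L = 1 + 2*8 = 1 + 16 = 17)
4*(L + V) = 4*(17 + 1356) = 4*1373 = 5492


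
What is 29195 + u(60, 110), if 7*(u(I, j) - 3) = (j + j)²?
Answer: 252786/7 ≈ 36112.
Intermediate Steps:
u(I, j) = 3 + 4*j²/7 (u(I, j) = 3 + (j + j)²/7 = 3 + (2*j)²/7 = 3 + (4*j²)/7 = 3 + 4*j²/7)
29195 + u(60, 110) = 29195 + (3 + (4/7)*110²) = 29195 + (3 + (4/7)*12100) = 29195 + (3 + 48400/7) = 29195 + 48421/7 = 252786/7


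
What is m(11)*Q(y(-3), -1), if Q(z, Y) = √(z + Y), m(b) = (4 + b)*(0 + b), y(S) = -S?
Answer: 165*√2 ≈ 233.35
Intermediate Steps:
m(b) = b*(4 + b) (m(b) = (4 + b)*b = b*(4 + b))
Q(z, Y) = √(Y + z)
m(11)*Q(y(-3), -1) = (11*(4 + 11))*√(-1 - 1*(-3)) = (11*15)*√(-1 + 3) = 165*√2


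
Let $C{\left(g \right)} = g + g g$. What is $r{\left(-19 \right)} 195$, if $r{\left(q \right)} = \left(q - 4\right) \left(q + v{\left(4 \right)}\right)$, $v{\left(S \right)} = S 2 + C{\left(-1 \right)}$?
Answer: $49335$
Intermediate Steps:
$C{\left(g \right)} = g + g^{2}$
$v{\left(S \right)} = 2 S$ ($v{\left(S \right)} = S 2 - \left(1 - 1\right) = 2 S - 0 = 2 S + 0 = 2 S$)
$r{\left(q \right)} = \left(-4 + q\right) \left(8 + q\right)$ ($r{\left(q \right)} = \left(q - 4\right) \left(q + 2 \cdot 4\right) = \left(-4 + q\right) \left(q + 8\right) = \left(-4 + q\right) \left(8 + q\right)$)
$r{\left(-19 \right)} 195 = \left(-32 + \left(-19\right)^{2} + 4 \left(-19\right)\right) 195 = \left(-32 + 361 - 76\right) 195 = 253 \cdot 195 = 49335$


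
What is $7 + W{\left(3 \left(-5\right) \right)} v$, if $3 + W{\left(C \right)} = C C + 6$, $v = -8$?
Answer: $-1817$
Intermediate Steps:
$W{\left(C \right)} = 3 + C^{2}$ ($W{\left(C \right)} = -3 + \left(C C + 6\right) = -3 + \left(C^{2} + 6\right) = -3 + \left(6 + C^{2}\right) = 3 + C^{2}$)
$7 + W{\left(3 \left(-5\right) \right)} v = 7 + \left(3 + \left(3 \left(-5\right)\right)^{2}\right) \left(-8\right) = 7 + \left(3 + \left(-15\right)^{2}\right) \left(-8\right) = 7 + \left(3 + 225\right) \left(-8\right) = 7 + 228 \left(-8\right) = 7 - 1824 = -1817$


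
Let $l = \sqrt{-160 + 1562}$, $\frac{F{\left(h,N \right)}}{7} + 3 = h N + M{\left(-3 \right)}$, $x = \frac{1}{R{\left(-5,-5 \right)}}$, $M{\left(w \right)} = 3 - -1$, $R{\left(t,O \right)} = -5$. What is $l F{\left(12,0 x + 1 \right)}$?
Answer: $91 \sqrt{1402} \approx 3407.3$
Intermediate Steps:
$M{\left(w \right)} = 4$ ($M{\left(w \right)} = 3 + 1 = 4$)
$x = - \frac{1}{5}$ ($x = \frac{1}{-5} = - \frac{1}{5} \approx -0.2$)
$F{\left(h,N \right)} = 7 + 7 N h$ ($F{\left(h,N \right)} = -21 + 7 \left(h N + 4\right) = -21 + 7 \left(N h + 4\right) = -21 + 7 \left(4 + N h\right) = -21 + \left(28 + 7 N h\right) = 7 + 7 N h$)
$l = \sqrt{1402} \approx 37.443$
$l F{\left(12,0 x + 1 \right)} = \sqrt{1402} \left(7 + 7 \left(0 \left(- \frac{1}{5}\right) + 1\right) 12\right) = \sqrt{1402} \left(7 + 7 \left(0 + 1\right) 12\right) = \sqrt{1402} \left(7 + 7 \cdot 1 \cdot 12\right) = \sqrt{1402} \left(7 + 84\right) = \sqrt{1402} \cdot 91 = 91 \sqrt{1402}$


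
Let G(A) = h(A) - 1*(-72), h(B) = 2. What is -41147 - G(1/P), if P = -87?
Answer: -41221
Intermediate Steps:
G(A) = 74 (G(A) = 2 - 1*(-72) = 2 + 72 = 74)
-41147 - G(1/P) = -41147 - 1*74 = -41147 - 74 = -41221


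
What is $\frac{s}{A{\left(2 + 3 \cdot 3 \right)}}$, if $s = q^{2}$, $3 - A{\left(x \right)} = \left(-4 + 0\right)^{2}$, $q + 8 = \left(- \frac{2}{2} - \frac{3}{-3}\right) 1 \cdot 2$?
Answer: $- \frac{64}{13} \approx -4.9231$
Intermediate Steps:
$q = -8$ ($q = -8 + \left(- \frac{2}{2} - \frac{3}{-3}\right) 1 \cdot 2 = -8 + \left(\left(-2\right) \frac{1}{2} - -1\right) 1 \cdot 2 = -8 + \left(-1 + 1\right) 1 \cdot 2 = -8 + 0 \cdot 1 \cdot 2 = -8 + 0 \cdot 2 = -8 + 0 = -8$)
$A{\left(x \right)} = -13$ ($A{\left(x \right)} = 3 - \left(-4 + 0\right)^{2} = 3 - \left(-4\right)^{2} = 3 - 16 = -13$)
$s = 64$ ($s = \left(-8\right)^{2} = 64$)
$\frac{s}{A{\left(2 + 3 \cdot 3 \right)}} = \frac{64}{-13} = 64 \left(- \frac{1}{13}\right) = - \frac{64}{13}$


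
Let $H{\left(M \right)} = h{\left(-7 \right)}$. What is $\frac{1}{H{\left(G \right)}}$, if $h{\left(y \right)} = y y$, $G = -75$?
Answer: $\frac{1}{49} \approx 0.020408$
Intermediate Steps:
$h{\left(y \right)} = y^{2}$
$H{\left(M \right)} = 49$ ($H{\left(M \right)} = \left(-7\right)^{2} = 49$)
$\frac{1}{H{\left(G \right)}} = \frac{1}{49}$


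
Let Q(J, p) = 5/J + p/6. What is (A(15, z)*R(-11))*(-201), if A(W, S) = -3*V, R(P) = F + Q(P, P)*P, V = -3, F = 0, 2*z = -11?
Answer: -91053/2 ≈ -45527.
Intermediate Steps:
z = -11/2 (z = (½)*(-11) = -11/2 ≈ -5.5000)
Q(J, p) = 5/J + p/6 (Q(J, p) = 5/J + p*(⅙) = 5/J + p/6)
R(P) = P*(5/P + P/6) (R(P) = 0 + (5/P + P/6)*P = 0 + P*(5/P + P/6) = P*(5/P + P/6))
A(W, S) = 9 (A(W, S) = -3*(-3) = 9)
(A(15, z)*R(-11))*(-201) = (9*(5 + (⅙)*(-11)²))*(-201) = (9*(5 + (⅙)*121))*(-201) = (9*(5 + 121/6))*(-201) = (9*(151/6))*(-201) = (453/2)*(-201) = -91053/2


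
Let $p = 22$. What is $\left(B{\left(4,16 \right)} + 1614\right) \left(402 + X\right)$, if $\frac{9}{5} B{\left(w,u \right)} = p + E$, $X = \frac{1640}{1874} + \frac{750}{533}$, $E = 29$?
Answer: $\frac{76522772708}{115251} \approx 6.6397 \cdot 10^{5}$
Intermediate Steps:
$X = \frac{1139810}{499421}$ ($X = 1640 \cdot \frac{1}{1874} + 750 \cdot \frac{1}{533} = \frac{820}{937} + \frac{750}{533} = \frac{1139810}{499421} \approx 2.2823$)
$B{\left(w,u \right)} = \frac{85}{3}$ ($B{\left(w,u \right)} = \frac{5 \left(22 + 29\right)}{9} = \frac{5}{9} \cdot 51 = \frac{85}{3}$)
$\left(B{\left(4,16 \right)} + 1614\right) \left(402 + X\right) = \left(\frac{85}{3} + 1614\right) \left(402 + \frac{1139810}{499421}\right) = \frac{4927}{3} \cdot \frac{201907052}{499421} = \frac{76522772708}{115251}$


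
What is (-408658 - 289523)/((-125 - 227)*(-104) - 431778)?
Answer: 698181/395170 ≈ 1.7668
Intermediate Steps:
(-408658 - 289523)/((-125 - 227)*(-104) - 431778) = -698181/(-352*(-104) - 431778) = -698181/(36608 - 431778) = -698181/(-395170) = -698181*(-1/395170) = 698181/395170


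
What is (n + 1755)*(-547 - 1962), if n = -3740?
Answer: 4980365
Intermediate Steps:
(n + 1755)*(-547 - 1962) = (-3740 + 1755)*(-547 - 1962) = -1985*(-2509) = 4980365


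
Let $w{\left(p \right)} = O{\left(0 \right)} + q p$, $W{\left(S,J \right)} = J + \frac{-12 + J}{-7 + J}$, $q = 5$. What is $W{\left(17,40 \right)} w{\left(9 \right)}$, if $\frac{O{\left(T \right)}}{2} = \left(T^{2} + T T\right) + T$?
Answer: $\frac{20220}{11} \approx 1838.2$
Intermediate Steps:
$O{\left(T \right)} = 2 T + 4 T^{2}$ ($O{\left(T \right)} = 2 \left(\left(T^{2} + T T\right) + T\right) = 2 \left(\left(T^{2} + T^{2}\right) + T\right) = 2 \left(2 T^{2} + T\right) = 2 \left(T + 2 T^{2}\right) = 2 T + 4 T^{2}$)
$W{\left(S,J \right)} = J + \frac{-12 + J}{-7 + J}$
$w{\left(p \right)} = 5 p$ ($w{\left(p \right)} = 2 \cdot 0 \left(1 + 2 \cdot 0\right) + 5 p = 2 \cdot 0 \left(1 + 0\right) + 5 p = 2 \cdot 0 \cdot 1 + 5 p = 0 + 5 p = 5 p$)
$W{\left(17,40 \right)} w{\left(9 \right)} = \frac{-12 + 40^{2} - 240}{-7 + 40} \cdot 5 \cdot 9 = \frac{-12 + 1600 - 240}{33} \cdot 45 = \frac{1}{33} \cdot 1348 \cdot 45 = \frac{1348}{33} \cdot 45 = \frac{20220}{11}$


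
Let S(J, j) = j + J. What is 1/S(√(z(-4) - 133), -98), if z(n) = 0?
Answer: -14/1391 - I*√133/9737 ≈ -0.010065 - 0.0011844*I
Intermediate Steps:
S(J, j) = J + j
1/S(√(z(-4) - 133), -98) = 1/(√(0 - 133) - 98) = 1/(√(-133) - 98) = 1/(I*√133 - 98) = 1/(-98 + I*√133)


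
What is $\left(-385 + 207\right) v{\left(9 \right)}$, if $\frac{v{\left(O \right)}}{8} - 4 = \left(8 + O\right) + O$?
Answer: $-42720$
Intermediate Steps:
$v{\left(O \right)} = 96 + 16 O$ ($v{\left(O \right)} = 32 + 8 \left(\left(8 + O\right) + O\right) = 32 + 8 \left(8 + 2 O\right) = 32 + \left(64 + 16 O\right) = 96 + 16 O$)
$\left(-385 + 207\right) v{\left(9 \right)} = \left(-385 + 207\right) \left(96 + 16 \cdot 9\right) = - 178 \left(96 + 144\right) = \left(-178\right) 240 = -42720$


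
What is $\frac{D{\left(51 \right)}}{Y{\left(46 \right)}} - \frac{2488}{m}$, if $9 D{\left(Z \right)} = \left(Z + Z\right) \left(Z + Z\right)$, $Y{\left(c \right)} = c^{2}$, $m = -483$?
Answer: $\frac{63293}{11109} \approx 5.6974$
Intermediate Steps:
$D{\left(Z \right)} = \frac{4 Z^{2}}{9}$ ($D{\left(Z \right)} = \frac{\left(Z + Z\right) \left(Z + Z\right)}{9} = \frac{2 Z 2 Z}{9} = \frac{4 Z^{2}}{9}$)
$\frac{D{\left(51 \right)}}{Y{\left(46 \right)}} - \frac{2488}{m} = \frac{\frac{4}{9} \cdot 51^{2}}{46^{2}} - \frac{2488}{-483} = \frac{\frac{4}{9} \cdot 2601}{2116} - - \frac{2488}{483} = 1156 \cdot \frac{1}{2116} + \frac{2488}{483} = \frac{289}{529} + \frac{2488}{483} = \frac{63293}{11109}$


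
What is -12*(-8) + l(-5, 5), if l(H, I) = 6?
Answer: 102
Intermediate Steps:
-12*(-8) + l(-5, 5) = -12*(-8) + 6 = 96 + 6 = 102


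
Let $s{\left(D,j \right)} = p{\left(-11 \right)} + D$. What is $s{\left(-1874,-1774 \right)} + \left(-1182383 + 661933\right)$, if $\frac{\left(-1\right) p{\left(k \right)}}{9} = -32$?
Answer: $-522036$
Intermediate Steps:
$p{\left(k \right)} = 288$ ($p{\left(k \right)} = \left(-9\right) \left(-32\right) = 288$)
$s{\left(D,j \right)} = 288 + D$
$s{\left(-1874,-1774 \right)} + \left(-1182383 + 661933\right) = \left(288 - 1874\right) + \left(-1182383 + 661933\right) = -1586 - 520450 = -522036$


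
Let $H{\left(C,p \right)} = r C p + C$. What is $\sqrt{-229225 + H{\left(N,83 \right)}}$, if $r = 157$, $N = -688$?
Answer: $i \sqrt{9195241} \approx 3032.4 i$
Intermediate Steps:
$H{\left(C,p \right)} = C + 157 C p$ ($H{\left(C,p \right)} = 157 C p + C = C + 157 C p$)
$\sqrt{-229225 + H{\left(N,83 \right)}} = \sqrt{-229225 - 688 \left(1 + 157 \cdot 83\right)} = \sqrt{-229225 - 688 \left(1 + 13031\right)} = \sqrt{-229225 - 8966016} = \sqrt{-9195241} = i \sqrt{9195241}$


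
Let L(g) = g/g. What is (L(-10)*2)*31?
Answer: 62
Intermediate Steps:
L(g) = 1
(L(-10)*2)*31 = (1*2)*31 = 2*31 = 62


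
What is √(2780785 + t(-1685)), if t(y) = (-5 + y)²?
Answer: √5636885 ≈ 2374.2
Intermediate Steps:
√(2780785 + t(-1685)) = √(2780785 + (-5 - 1685)²) = √(2780785 + (-1690)²) = √(2780785 + 2856100) = √5636885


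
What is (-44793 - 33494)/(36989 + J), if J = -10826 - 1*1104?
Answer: -78287/25059 ≈ -3.1241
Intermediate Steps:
J = -11930 (J = -10826 - 1104 = -11930)
(-44793 - 33494)/(36989 + J) = (-44793 - 33494)/(36989 - 11930) = -78287/25059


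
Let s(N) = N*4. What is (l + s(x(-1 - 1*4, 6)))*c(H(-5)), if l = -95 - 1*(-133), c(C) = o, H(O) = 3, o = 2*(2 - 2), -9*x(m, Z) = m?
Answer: 0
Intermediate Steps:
x(m, Z) = -m/9
o = 0 (o = 2*0 = 0)
s(N) = 4*N
c(C) = 0
l = 38 (l = -95 + 133 = 38)
(l + s(x(-1 - 1*4, 6)))*c(H(-5)) = (38 + 4*(-(-1 - 1*4)/9))*0 = (38 + 4*(-(-1 - 4)/9))*0 = (38 + 4*(-⅑*(-5)))*0 = (38 + 4*(5/9))*0 = (38 + 20/9)*0 = (362/9)*0 = 0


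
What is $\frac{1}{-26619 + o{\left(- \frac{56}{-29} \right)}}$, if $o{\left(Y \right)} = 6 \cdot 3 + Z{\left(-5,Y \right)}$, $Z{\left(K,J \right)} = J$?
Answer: $- \frac{29}{771373} \approx -3.7595 \cdot 10^{-5}$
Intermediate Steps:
$o{\left(Y \right)} = 18 + Y$ ($o{\left(Y \right)} = 6 \cdot 3 + Y = 18 + Y$)
$\frac{1}{-26619 + o{\left(- \frac{56}{-29} \right)}} = \frac{1}{-26619 + \left(18 - \frac{56}{-29}\right)} = \frac{1}{-26619 + \left(18 - - \frac{56}{29}\right)} = \frac{1}{-26619 + \left(18 + \frac{56}{29}\right)} = \frac{1}{-26619 + \frac{578}{29}} = \frac{1}{- \frac{771373}{29}} = - \frac{29}{771373}$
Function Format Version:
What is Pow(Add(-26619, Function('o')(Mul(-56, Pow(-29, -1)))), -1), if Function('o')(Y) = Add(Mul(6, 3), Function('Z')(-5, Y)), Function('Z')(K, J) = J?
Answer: Rational(-29, 771373) ≈ -3.7595e-5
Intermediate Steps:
Function('o')(Y) = Add(18, Y) (Function('o')(Y) = Add(Mul(6, 3), Y) = Add(18, Y))
Pow(Add(-26619, Function('o')(Mul(-56, Pow(-29, -1)))), -1) = Pow(Add(-26619, Add(18, Mul(-56, Pow(-29, -1)))), -1) = Pow(Add(-26619, Add(18, Mul(-56, Rational(-1, 29)))), -1) = Pow(Add(-26619, Add(18, Rational(56, 29))), -1) = Pow(Add(-26619, Rational(578, 29)), -1) = Pow(Rational(-771373, 29), -1) = Rational(-29, 771373)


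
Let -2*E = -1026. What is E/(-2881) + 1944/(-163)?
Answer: -5684283/469603 ≈ -12.104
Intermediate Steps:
E = 513 (E = -½*(-1026) = 513)
E/(-2881) + 1944/(-163) = 513/(-2881) + 1944/(-163) = 513*(-1/2881) + 1944*(-1/163) = -513/2881 - 1944/163 = -5684283/469603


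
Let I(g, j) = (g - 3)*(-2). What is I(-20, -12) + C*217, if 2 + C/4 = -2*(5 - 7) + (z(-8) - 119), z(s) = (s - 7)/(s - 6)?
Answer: -100580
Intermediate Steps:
I(g, j) = 6 - 2*g (I(g, j) = (-3 + g)*(-2) = 6 - 2*g)
z(s) = (-7 + s)/(-6 + s)
C = -3246/7 (C = -8 + 4*(-2*(5 - 7) + ((-7 - 8)/(-6 - 8) - 119)) = -8 + 4*(-2*(-2) + (-15/(-14) - 119)) = -8 + 4*(4 + (-1/14*(-15) - 119)) = -8 + 4*(4 + (15/14 - 119)) = -8 + 4*(4 - 1651/14) = -8 + 4*(-1595/14) = -8 - 3190/7 = -3246/7 ≈ -463.71)
I(-20, -12) + C*217 = (6 - 2*(-20)) - 3246/7*217 = (6 + 40) - 100626 = 46 - 100626 = -100580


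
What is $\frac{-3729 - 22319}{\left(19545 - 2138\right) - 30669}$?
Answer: $\frac{13024}{6631} \approx 1.9641$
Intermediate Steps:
$\frac{-3729 - 22319}{\left(19545 - 2138\right) - 30669} = - \frac{26048}{17407 - 30669} = - \frac{26048}{-13262} = \left(-26048\right) \left(- \frac{1}{13262}\right) = \frac{13024}{6631}$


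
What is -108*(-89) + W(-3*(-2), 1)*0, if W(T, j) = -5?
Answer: 9612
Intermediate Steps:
-108*(-89) + W(-3*(-2), 1)*0 = -108*(-89) - 5*0 = 9612 + 0 = 9612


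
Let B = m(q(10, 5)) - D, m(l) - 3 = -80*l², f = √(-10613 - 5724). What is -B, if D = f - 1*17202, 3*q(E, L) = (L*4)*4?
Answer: 357155/9 + 31*I*√17 ≈ 39684.0 + 127.82*I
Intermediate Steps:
q(E, L) = 16*L/3 (q(E, L) = ((L*4)*4)/3 = ((4*L)*4)/3 = (16*L)/3 = 16*L/3)
f = 31*I*√17 (f = √(-16337) = 31*I*√17 ≈ 127.82*I)
m(l) = 3 - 80*l²
D = -17202 + 31*I*√17 (D = 31*I*√17 - 1*17202 = 31*I*√17 - 17202 = -17202 + 31*I*√17 ≈ -17202.0 + 127.82*I)
B = -357155/9 - 31*I*√17 (B = (3 - 80*((16/3)*5)²) - (-17202 + 31*I*√17) = (3 - 80*(80/3)²) + (17202 - 31*I*√17) = (3 - 80*6400/9) + (17202 - 31*I*√17) = (3 - 512000/9) + (17202 - 31*I*√17) = -511973/9 + (17202 - 31*I*√17) = -357155/9 - 31*I*√17 ≈ -39684.0 - 127.82*I)
-B = -(-357155/9 - 31*I*√17) = 357155/9 + 31*I*√17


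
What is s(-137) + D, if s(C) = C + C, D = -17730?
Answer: -18004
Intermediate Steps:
s(C) = 2*C
s(-137) + D = 2*(-137) - 17730 = -274 - 17730 = -18004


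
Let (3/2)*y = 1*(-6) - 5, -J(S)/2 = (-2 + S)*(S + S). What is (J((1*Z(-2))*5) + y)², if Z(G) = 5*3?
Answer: 4319381284/9 ≈ 4.7993e+8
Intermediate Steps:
Z(G) = 15
J(S) = -4*S*(-2 + S) (J(S) = -2*(-2 + S)*(S + S) = -2*(-2 + S)*2*S = -4*S*(-2 + S))
y = -22/3 (y = 2*(1*(-6) - 5)/3 = 2*(-6 - 5)/3 = (⅔)*(-11) = -22/3 ≈ -7.3333)
(J((1*Z(-2))*5) + y)² = (4*((1*15)*5)*(2 - 1*15*5) - 22/3)² = (4*(15*5)*(2 - 15*5) - 22/3)² = (4*75*(2 - 1*75) - 22/3)² = (4*75*(2 - 75) - 22/3)² = (4*75*(-73) - 22/3)² = (-21900 - 22/3)² = (-65722/3)² = 4319381284/9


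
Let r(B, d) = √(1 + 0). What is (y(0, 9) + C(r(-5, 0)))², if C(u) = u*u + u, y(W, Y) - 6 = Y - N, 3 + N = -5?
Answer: 625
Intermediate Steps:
N = -8 (N = -3 - 5 = -8)
r(B, d) = 1 (r(B, d) = √1 = 1)
y(W, Y) = 14 + Y (y(W, Y) = 6 + (Y - 1*(-8)) = 6 + (Y + 8) = 6 + (8 + Y) = 14 + Y)
C(u) = u + u² (C(u) = u² + u = u + u²)
(y(0, 9) + C(r(-5, 0)))² = ((14 + 9) + 1*(1 + 1))² = (23 + 1*2)² = (23 + 2)² = 25² = 625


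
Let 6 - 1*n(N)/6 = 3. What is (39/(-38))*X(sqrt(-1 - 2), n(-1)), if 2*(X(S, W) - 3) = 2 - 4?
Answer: -39/19 ≈ -2.0526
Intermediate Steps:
n(N) = 18 (n(N) = 36 - 6*3 = 36 - 18 = 18)
X(S, W) = 2 (X(S, W) = 3 + (2 - 4)/2 = 3 + (1/2)*(-2) = 3 - 1 = 2)
(39/(-38))*X(sqrt(-1 - 2), n(-1)) = (39/(-38))*2 = -1/38*39*2 = -39/38*2 = -39/19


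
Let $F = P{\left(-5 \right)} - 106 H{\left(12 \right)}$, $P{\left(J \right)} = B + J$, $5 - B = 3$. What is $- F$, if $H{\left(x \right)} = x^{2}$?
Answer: $15267$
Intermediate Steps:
$B = 2$ ($B = 5 - 3 = 2$)
$P{\left(J \right)} = 2 + J$
$F = -15267$ ($F = \left(2 - 5\right) - 106 \cdot 12^{2} = -3 - 15264 = -15267$)
$- F = \left(-1\right) \left(-15267\right) = 15267$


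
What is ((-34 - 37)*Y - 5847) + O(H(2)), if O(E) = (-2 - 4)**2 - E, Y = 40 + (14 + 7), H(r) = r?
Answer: -10144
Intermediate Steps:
Y = 61 (Y = 40 + 21 = 61)
O(E) = 36 - E (O(E) = (-6)**2 - E = 36 - E)
((-34 - 37)*Y - 5847) + O(H(2)) = ((-34 - 37)*61 - 5847) + (36 - 1*2) = (-71*61 - 5847) + (36 - 2) = (-4331 - 5847) + 34 = -10178 + 34 = -10144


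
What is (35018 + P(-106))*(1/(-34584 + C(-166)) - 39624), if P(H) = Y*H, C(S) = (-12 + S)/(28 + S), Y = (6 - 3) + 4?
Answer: -3240832346339412/2386207 ≈ -1.3582e+9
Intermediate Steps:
Y = 7 (Y = 3 + 4 = 7)
C(S) = (-12 + S)/(28 + S)
P(H) = 7*H
(35018 + P(-106))*(1/(-34584 + C(-166)) - 39624) = (35018 + 7*(-106))*(1/(-34584 + (-12 - 166)/(28 - 166)) - 39624) = (35018 - 742)*(1/(-34584 - 178/(-138)) - 39624) = 34276*(1/(-34584 - 1/138*(-178)) - 39624) = 34276*(1/(-34584 + 89/69) - 39624) = 34276*(1/(-2386207/69) - 39624) = 34276*(-69/2386207 - 39624) = 34276*(-94551066237/2386207) = -3240832346339412/2386207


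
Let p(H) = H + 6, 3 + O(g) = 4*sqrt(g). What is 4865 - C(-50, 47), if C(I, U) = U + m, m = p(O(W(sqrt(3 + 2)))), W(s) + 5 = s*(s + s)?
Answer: 4815 - 4*sqrt(5) ≈ 4806.1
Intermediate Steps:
W(s) = -5 + 2*s**2 (W(s) = -5 + s*(s + s) = -5 + s*(2*s) = -5 + 2*s**2)
O(g) = -3 + 4*sqrt(g)
p(H) = 6 + H
m = 3 + 4*sqrt(5) (m = 6 + (-3 + 4*sqrt(-5 + 2*(sqrt(3 + 2))**2)) = 6 + (-3 + 4*sqrt(-5 + 2*(sqrt(5))**2)) = 6 + (-3 + 4*sqrt(-5 + 2*5)) = 6 + (-3 + 4*sqrt(-5 + 10)) = 6 + (-3 + 4*sqrt(5)) = 3 + 4*sqrt(5) ≈ 11.944)
C(I, U) = 3 + U + 4*sqrt(5) (C(I, U) = U + (3 + 4*sqrt(5)) = 3 + U + 4*sqrt(5))
4865 - C(-50, 47) = 4865 - (3 + 47 + 4*sqrt(5)) = 4865 - (50 + 4*sqrt(5)) = 4865 + (-50 - 4*sqrt(5)) = 4815 - 4*sqrt(5)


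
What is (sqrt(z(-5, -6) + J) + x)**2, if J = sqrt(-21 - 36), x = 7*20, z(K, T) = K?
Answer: (140 + sqrt(-5 + I*sqrt(57)))**2 ≈ 19994.0 + 749.82*I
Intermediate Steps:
x = 140
J = I*sqrt(57) (J = sqrt(-57) = I*sqrt(57) ≈ 7.5498*I)
(sqrt(z(-5, -6) + J) + x)**2 = (sqrt(-5 + I*sqrt(57)) + 140)**2 = (140 + sqrt(-5 + I*sqrt(57)))**2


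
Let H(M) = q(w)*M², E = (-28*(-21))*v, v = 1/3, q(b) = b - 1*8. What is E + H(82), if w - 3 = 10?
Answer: 33816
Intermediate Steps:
w = 13 (w = 3 + 10 = 13)
q(b) = -8 + b (q(b) = b - 8 = -8 + b)
v = ⅓ ≈ 0.33333
E = 196 (E = -28*(-21)*(⅓) = 588*(⅓) = 196)
H(M) = 5*M² (H(M) = (-8 + 13)*M² = 5*M²)
E + H(82) = 196 + 5*82² = 196 + 5*6724 = 196 + 33620 = 33816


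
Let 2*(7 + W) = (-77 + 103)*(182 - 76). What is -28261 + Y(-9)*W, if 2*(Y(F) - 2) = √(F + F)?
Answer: -25519 + 4113*I*√2/2 ≈ -25519.0 + 2908.3*I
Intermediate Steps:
W = 1371 (W = -7 + ((-77 + 103)*(182 - 76))/2 = -7 + (26*106)/2 = -7 + (½)*2756 = -7 + 1378 = 1371)
Y(F) = 2 + √2*√F/2 (Y(F) = 2 + √(F + F)/2 = 2 + √(2*F)/2 = 2 + (√2*√F)/2 = 2 + √2*√F/2)
-28261 + Y(-9)*W = -28261 + (2 + √2*√(-9)/2)*1371 = -28261 + (2 + √2*(3*I)/2)*1371 = -28261 + (2 + 3*I*√2/2)*1371 = -28261 + (2742 + 4113*I*√2/2) = -25519 + 4113*I*√2/2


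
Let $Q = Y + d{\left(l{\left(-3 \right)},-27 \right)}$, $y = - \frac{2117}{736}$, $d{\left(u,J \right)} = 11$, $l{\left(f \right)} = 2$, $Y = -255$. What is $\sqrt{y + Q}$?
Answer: $\frac{3 i \sqrt{928694}}{184} \approx 15.712 i$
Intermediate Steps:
$y = - \frac{2117}{736}$ ($y = \left(-2117\right) \frac{1}{736} = - \frac{2117}{736} \approx -2.8764$)
$Q = -244$ ($Q = -255 + 11 = -244$)
$\sqrt{y + Q} = \sqrt{- \frac{2117}{736} - 244} = \sqrt{- \frac{181701}{736}} = \frac{3 i \sqrt{928694}}{184}$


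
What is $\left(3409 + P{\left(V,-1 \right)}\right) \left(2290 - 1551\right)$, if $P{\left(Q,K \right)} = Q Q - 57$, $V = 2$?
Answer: $2480084$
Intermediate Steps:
$P{\left(Q,K \right)} = -57 + Q^{2}$ ($P{\left(Q,K \right)} = Q^{2} - 57 = -57 + Q^{2}$)
$\left(3409 + P{\left(V,-1 \right)}\right) \left(2290 - 1551\right) = \left(3409 - \left(57 - 2^{2}\right)\right) \left(2290 - 1551\right) = \left(3409 + \left(-57 + 4\right)\right) 739 = \left(3409 - 53\right) 739 = 3356 \cdot 739 = 2480084$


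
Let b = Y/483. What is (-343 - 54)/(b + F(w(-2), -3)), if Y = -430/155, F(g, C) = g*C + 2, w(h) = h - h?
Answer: -5944281/29860 ≈ -199.07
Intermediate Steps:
w(h) = 0
F(g, C) = 2 + C*g (F(g, C) = C*g + 2 = 2 + C*g)
Y = -86/31 (Y = -430*1/155 = -86/31 ≈ -2.7742)
b = -86/14973 (b = -86/31/483 = -86/31*1/483 = -86/14973 ≈ -0.0057437)
(-343 - 54)/(b + F(w(-2), -3)) = (-343 - 54)/(-86/14973 + (2 - 3*0)) = -397/(-86/14973 + (2 + 0)) = -397/(-86/14973 + 2) = -397/29860/14973 = -397*14973/29860 = -5944281/29860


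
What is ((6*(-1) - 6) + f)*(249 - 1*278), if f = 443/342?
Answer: 106169/342 ≈ 310.44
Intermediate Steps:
f = 443/342 (f = 443*(1/342) = 443/342 ≈ 1.2953)
((6*(-1) - 6) + f)*(249 - 1*278) = ((6*(-1) - 6) + 443/342)*(249 - 1*278) = ((-6 - 6) + 443/342)*(249 - 278) = (-12 + 443/342)*(-29) = -3661/342*(-29) = 106169/342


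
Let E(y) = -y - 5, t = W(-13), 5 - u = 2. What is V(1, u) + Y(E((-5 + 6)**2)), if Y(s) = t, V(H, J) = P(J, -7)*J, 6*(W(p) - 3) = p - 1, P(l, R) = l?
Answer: 29/3 ≈ 9.6667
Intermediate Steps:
u = 3 (u = 5 - 1*2 = 5 - 2 = 3)
W(p) = 17/6 + p/6 (W(p) = 3 + (p - 1)/6 = 3 + (-1 + p)/6 = 3 + (-1/6 + p/6) = 17/6 + p/6)
t = 2/3 (t = 17/6 + (1/6)*(-13) = 17/6 - 13/6 = 2/3 ≈ 0.66667)
V(H, J) = J**2 (V(H, J) = J*J = J**2)
E(y) = -5 - y
Y(s) = 2/3
V(1, u) + Y(E((-5 + 6)**2)) = 3**2 + 2/3 = 9 + 2/3 = 29/3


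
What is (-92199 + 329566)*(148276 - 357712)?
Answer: -49713195012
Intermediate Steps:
(-92199 + 329566)*(148276 - 357712) = 237367*(-209436) = -49713195012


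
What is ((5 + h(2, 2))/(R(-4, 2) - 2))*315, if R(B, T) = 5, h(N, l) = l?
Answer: 735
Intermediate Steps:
((5 + h(2, 2))/(R(-4, 2) - 2))*315 = ((5 + 2)/(5 - 2))*315 = (7/3)*315 = 735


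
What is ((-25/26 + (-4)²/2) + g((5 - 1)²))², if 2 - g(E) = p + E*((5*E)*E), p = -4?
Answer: 283174043881/676 ≈ 4.1890e+8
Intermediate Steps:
g(E) = 6 - 5*E³ (g(E) = 2 - (-4 + E*((5*E)*E)) = 2 - (-4 + E*(5*E²)) = 2 - (-4 + 5*E³) = 2 + (4 - 5*E³) = 6 - 5*E³)
((-25/26 + (-4)²/2) + g((5 - 1)²))² = ((-25/26 + (-4)²/2) + (6 - 5*(5 - 1)⁶))² = ((-25*1/26 + 16*(½)) + (6 - 5*(4²)³))² = ((-25/26 + 8) + (6 - 5*16³))² = (183/26 + (6 - 5*4096))² = (183/26 + (6 - 20480))² = (183/26 - 20474)² = (-532141/26)² = 283174043881/676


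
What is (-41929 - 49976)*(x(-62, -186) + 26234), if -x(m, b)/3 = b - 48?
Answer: -2475553080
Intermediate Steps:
x(m, b) = 144 - 3*b (x(m, b) = -3*(b - 48) = -3*(-48 + b) = 144 - 3*b)
(-41929 - 49976)*(x(-62, -186) + 26234) = (-41929 - 49976)*((144 - 3*(-186)) + 26234) = -91905*((144 + 558) + 26234) = -91905*(702 + 26234) = -91905*26936 = -2475553080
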